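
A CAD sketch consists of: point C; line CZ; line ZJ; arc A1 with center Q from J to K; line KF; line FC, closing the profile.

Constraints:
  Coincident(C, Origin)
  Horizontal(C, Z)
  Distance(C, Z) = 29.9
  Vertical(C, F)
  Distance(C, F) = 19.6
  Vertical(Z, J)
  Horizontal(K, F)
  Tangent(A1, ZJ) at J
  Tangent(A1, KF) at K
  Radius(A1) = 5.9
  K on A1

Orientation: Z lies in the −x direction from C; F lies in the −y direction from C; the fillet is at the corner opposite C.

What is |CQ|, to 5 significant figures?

27.635

C is at the origin; CZ is horizontal with |CZ| = 29.9 and Z on the −x side, so Z = (-29.900, 0.0000). C and F share the same x with |CF| = 19.6 and F on the −y side, so F = (0.0000, -19.600). The virtual corner opposite C is at (-29.900, -19.600). Since A1 is tangent to ZJ there, QJ ⟂ ZJ and tangency of A1 to KF means the radius QK is perpendicular to KF, with radius 5.9, so the center Q sits 5.9 in from both sides at Q = (-24.000, -13.700). Then |CQ| = |Q − C| = 27.635.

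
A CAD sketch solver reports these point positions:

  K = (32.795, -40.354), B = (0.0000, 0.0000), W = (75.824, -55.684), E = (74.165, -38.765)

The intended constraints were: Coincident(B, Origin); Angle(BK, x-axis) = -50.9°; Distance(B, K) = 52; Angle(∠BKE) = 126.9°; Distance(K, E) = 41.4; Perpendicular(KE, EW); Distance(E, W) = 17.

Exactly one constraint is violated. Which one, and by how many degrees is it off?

Perpendicular(KE, EW) — off by 3.40°.

B = (0.00, 0.00) ✓; BK at -50.90° ✓; |BK| = 52.00 ✓; ∠BKE = 126.9° ✓; |KE| = 41.40 ✓; ∠(KE, EW) = 86.60° ✗; |EW| = 17.00 ✓.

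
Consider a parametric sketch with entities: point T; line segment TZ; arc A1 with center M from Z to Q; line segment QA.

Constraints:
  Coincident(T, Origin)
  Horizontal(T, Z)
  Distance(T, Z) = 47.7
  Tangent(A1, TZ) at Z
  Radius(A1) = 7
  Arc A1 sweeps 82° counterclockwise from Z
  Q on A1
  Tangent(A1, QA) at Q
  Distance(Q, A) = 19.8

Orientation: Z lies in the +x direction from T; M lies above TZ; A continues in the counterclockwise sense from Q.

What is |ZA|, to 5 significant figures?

27.403

T is at the origin; T and Z share the same y with |TZ| = 47.7 and Z on the +x side, so Z = (47.700, 0.0000). The tangent condition forces MZ to be normal to TZ, so M = Z + (0, 7) = (47.700, 7.0000). On A1, Z sits at bearing -90° from M; an 82° counterclockwise sweep puts Q at bearing -8°, so Q = M + 7.0·(cos -8°, sin -8°) = (54.632, 6.0258). Since A1 is tangent to QA there, MQ ⟂ QA, so QA runs along (−sin -8°, cos -8°); with |QA| = 19.8, A = (57.388, 25.633). Then |ZA| = |A − Z| = 27.403.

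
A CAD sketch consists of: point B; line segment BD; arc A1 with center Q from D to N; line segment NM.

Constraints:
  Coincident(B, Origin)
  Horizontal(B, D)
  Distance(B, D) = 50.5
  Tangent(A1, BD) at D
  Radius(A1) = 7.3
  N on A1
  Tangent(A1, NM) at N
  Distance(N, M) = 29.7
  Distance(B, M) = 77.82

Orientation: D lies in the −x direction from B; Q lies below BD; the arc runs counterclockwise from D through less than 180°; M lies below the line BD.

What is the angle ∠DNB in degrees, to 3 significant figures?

25.6°

Checks: |QN| = 7.300 ✓; ∠(QN, NM) = 90.00° ✓; |NM| = 29.70 ✓; |BM| = 77.82 ✓.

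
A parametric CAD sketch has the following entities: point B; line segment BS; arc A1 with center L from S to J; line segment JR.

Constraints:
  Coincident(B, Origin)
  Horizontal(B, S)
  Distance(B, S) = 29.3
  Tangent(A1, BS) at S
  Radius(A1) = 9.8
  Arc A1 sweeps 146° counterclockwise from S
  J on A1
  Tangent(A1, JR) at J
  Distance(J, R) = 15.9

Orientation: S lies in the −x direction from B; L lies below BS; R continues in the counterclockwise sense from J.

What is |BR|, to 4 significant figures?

34.43

B is at the origin; BS is horizontal with |BS| = 29.3 and S on the −x side, so S = (-29.30, 0.000). Since A1 is tangent to BS there, LS ⟂ BS, so L = S + (0, -9.8) = (-29.30, -9.800). On A1, S sits at bearing 90° from L; a 146° counterclockwise sweep puts J at bearing 236°, so J = L + 9.8·(cos 236°, sin 236°) = (-34.78, -17.92). Since A1 is tangent to JR there, LJ ⟂ JR, so JR runs along (−sin 236°, cos 236°); with |JR| = 15.9, R = (-21.60, -26.82). Then |BR| = |R − B| = 34.43.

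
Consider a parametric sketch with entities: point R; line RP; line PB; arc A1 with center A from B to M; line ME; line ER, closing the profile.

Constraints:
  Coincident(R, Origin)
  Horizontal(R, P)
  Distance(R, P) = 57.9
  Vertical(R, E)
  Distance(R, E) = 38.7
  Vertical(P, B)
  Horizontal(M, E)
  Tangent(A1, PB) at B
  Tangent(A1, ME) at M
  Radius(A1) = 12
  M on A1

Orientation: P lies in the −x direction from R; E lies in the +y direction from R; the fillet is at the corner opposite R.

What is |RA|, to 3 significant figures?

53.1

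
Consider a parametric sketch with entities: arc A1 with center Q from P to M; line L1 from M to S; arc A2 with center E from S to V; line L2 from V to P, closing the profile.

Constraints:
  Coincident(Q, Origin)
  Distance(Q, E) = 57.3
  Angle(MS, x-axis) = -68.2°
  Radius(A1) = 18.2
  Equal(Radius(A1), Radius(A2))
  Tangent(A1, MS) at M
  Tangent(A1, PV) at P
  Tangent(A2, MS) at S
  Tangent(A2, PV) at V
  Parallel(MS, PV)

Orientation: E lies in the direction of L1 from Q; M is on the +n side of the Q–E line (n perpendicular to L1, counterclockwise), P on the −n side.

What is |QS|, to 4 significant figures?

60.12

The slot axis is L1's direction at -68.2°, so u = (cos -68.2°, sin -68.2°) = (0.3714, -0.9285) and n = (−sin -68.2°, cos -68.2°) = (0.9285, 0.3714). Q is at the origin and E lies 57.3 along u from Q, so E = 57.3·u = (21.28, -53.20). Tangency of A1 to both parallel lines with radius 18.2 puts M and P at Q ± 18.2·n: M = (16.90, 6.759), P = (-16.90, -6.759). Equal radii place S and V the same way about E: S = E + 18.2·n = (38.18, -46.44), V = E − 18.2·n = (4.381, -59.96). Then |QS| = |S − Q| = 60.12.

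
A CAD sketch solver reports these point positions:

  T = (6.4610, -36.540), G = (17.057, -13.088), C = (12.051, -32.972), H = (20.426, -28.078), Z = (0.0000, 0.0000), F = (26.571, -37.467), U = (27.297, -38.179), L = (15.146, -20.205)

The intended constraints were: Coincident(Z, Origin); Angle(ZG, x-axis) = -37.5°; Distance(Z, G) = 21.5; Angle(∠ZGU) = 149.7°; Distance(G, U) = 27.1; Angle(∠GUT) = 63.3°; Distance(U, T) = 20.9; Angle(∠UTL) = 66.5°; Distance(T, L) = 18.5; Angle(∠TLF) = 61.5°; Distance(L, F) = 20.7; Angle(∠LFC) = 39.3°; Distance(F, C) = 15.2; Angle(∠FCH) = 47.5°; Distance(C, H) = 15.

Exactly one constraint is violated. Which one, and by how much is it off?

Distance(C, H) = 15 — off by 5.30.

Z = (0.00, 0.00) ✓; ZG at -37.50° ✓; |ZG| = 21.50 ✓; ∠ZGU = 149.7° ✓; |GU| = 27.10 ✓; ∠GUT = 63.30° ✓; |UT| = 20.90 ✓; ∠UTL = 66.50° ✓; |TL| = 18.50 ✓; ∠TLF = 61.50° ✓; |LF| = 20.70 ✓; ∠LFC = 39.30° ✓; |FC| = 15.20 ✓; ∠FCH = 47.50° ✓; |CH| = 9.700 ✗.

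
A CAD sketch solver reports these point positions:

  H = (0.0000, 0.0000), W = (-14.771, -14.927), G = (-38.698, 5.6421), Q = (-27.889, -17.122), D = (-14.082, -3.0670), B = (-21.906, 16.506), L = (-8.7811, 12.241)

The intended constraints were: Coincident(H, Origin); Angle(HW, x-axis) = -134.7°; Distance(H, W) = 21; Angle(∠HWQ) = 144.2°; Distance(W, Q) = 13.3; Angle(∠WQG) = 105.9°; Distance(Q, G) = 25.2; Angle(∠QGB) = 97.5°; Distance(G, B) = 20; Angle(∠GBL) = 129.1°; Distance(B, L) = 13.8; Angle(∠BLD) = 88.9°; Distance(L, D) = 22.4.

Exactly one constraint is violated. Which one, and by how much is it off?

Distance(L, D) = 22.4 — off by 6.20.

H = (0.00, 0.00) ✓; HW at -134.7° ✓; |HW| = 21.00 ✓; ∠HWQ = 144.2° ✓; |WQ| = 13.30 ✓; ∠WQG = 105.9° ✓; |QG| = 25.20 ✓; ∠QGB = 97.50° ✓; |GB| = 20.00 ✓; ∠GBL = 129.1° ✓; |BL| = 13.80 ✓; ∠BLD = 88.90° ✓; |LD| = 16.20 ✗.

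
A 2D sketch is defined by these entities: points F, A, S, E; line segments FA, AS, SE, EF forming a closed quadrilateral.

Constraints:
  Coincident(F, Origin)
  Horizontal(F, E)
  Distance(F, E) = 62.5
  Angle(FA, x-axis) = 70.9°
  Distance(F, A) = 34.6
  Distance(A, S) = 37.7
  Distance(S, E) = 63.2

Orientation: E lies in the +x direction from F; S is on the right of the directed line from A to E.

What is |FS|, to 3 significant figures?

3.12

Checks: |AS| = 37.70 ✓; |SE| = 63.20 ✓.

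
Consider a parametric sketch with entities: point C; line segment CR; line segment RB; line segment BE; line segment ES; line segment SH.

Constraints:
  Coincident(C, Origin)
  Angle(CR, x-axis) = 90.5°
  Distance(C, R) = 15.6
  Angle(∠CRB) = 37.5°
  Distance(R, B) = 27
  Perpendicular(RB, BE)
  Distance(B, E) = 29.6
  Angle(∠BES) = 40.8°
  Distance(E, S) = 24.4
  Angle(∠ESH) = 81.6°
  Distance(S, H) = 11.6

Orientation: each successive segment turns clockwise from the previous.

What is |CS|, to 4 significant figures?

2.099

RB is perpendicular to BE, so BE runs at -142.0°; with |BE| = 29.6, E = (-6.838, -23.90). ∠BES = 40.8° gives ES at 78.80° from the x-axis; with |ES| = 24.4, S = (-2.099, 0.03484). Then |CS| = |S − C| = 2.099.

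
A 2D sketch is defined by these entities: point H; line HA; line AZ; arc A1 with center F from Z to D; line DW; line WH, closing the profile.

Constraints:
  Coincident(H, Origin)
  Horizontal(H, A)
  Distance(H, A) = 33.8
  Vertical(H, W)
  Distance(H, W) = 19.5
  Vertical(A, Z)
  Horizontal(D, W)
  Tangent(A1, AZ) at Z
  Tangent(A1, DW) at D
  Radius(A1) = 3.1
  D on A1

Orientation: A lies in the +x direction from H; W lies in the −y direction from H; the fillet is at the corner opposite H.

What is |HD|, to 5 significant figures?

36.369

The virtual corner opposite H is at (33.800, -19.500). The tangent condition forces FZ to be normal to AZ and A1 meets DW tangentially, so FD is at right angles to DW, with radius 3.1, so the center F sits 3.1 in from both sides at F = (30.700, -16.400). That places the tangent points at Z = (33.800, -16.400) on AZ and D = (30.700, -19.500) on DW. Then |HD| = |D − H| = 36.369.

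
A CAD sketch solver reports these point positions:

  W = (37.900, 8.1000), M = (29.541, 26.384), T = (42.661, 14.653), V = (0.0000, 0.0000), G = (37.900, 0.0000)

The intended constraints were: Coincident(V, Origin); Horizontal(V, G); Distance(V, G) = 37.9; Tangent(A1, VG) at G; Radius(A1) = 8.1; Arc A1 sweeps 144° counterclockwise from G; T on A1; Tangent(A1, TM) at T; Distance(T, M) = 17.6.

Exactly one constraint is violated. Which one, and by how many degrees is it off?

Tangent(A1, TM) at T — off by 5.80°.

V = (0.00, 0.00) ✓; V.y = 0.00, G.y = 0.00 ✓; |VG| = 37.90 ✓; ∠(WG, GV) = 90.00° ✓; |WG| = 8.100 ✓; bearing(W→T) − bearing(W→G) = 144.0° ✓; |WT| = 8.100 ✓; ∠(WT, TM) = 95.80° ✗; |TM| = 17.60 ✓.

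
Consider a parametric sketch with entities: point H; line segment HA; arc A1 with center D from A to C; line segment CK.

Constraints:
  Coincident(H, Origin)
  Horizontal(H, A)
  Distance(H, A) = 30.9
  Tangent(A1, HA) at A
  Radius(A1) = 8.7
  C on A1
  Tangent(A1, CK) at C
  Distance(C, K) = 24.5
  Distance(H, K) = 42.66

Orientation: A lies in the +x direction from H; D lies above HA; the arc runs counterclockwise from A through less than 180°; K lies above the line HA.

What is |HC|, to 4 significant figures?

40.55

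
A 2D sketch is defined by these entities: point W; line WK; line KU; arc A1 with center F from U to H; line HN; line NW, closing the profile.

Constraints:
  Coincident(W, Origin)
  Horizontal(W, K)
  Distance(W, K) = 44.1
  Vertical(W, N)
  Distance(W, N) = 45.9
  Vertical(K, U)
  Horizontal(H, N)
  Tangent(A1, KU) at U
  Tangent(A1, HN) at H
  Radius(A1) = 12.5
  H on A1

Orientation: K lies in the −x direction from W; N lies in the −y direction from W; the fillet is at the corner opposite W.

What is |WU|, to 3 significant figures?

55.3

The virtual corner opposite W is at (-44.1, -45.9). Since A1 is tangent to KU there, FU ⟂ KU and tangency of A1 to HN means the radius FH is perpendicular to HN, with radius 12.5, so the center F sits 12.5 in from both sides at F = (-31.6, -33.4). That places the tangent points at U = (-44.1, -33.4) on KU and H = (-31.6, -45.9) on HN. Then |WU| = |U − W| = 55.3.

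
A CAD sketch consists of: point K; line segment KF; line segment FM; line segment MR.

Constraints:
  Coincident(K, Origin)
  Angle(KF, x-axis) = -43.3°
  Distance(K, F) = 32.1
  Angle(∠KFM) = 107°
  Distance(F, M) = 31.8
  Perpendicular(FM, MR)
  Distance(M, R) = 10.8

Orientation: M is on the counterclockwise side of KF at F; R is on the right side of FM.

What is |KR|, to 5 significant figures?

58.466

K is at the origin; KF runs at -43.3° with length 32.1, so F = 32.1·(cos -43.3°, sin -43.3°) = (23.362, -22.015). ∠KFM = 107.0°, so FM runs at -43.3° + (180° − 107.0°) = 29.700° from the x-axis; with |FM| = 31.8, M = F + 31.8·(cos 29.700°, sin 29.700°) = (50.984, -6.2592). The perpendicularity gives MR at right angles to FM; with |MR| = 10.8 on the right of FM, R = M + 10.8·(0.49546, -0.86863) = (56.335, -15.640). Then |KR| = |R − K| = 58.466.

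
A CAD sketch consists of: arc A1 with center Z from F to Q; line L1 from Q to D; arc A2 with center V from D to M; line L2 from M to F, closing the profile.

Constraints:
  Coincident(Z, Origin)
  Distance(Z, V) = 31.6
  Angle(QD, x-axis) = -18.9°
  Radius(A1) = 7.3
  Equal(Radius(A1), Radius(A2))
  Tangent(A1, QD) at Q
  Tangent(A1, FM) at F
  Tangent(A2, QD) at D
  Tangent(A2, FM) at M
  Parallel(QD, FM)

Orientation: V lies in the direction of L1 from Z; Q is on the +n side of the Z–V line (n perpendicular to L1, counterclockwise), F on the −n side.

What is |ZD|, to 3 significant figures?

32.4

Tangency of A1 to both parallel lines with radius 7.3 puts Q and F at Z ± 7.3·n: Q = (2.36, 6.91), F = (-2.36, -6.91). Equal radii place D and M the same way about V: D = V + 7.3·n = (32.3, -3.33), M = V − 7.3·n = (27.5, -17.1). Then |ZD| = |D − Z| = 32.4.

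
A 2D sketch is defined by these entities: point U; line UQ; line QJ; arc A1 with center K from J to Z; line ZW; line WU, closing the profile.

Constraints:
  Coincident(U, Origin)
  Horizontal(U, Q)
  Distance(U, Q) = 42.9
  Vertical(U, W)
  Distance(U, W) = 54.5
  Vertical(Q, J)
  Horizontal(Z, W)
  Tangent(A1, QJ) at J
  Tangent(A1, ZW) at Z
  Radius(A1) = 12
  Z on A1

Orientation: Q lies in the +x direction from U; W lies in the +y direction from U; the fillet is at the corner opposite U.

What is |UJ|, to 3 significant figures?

60.4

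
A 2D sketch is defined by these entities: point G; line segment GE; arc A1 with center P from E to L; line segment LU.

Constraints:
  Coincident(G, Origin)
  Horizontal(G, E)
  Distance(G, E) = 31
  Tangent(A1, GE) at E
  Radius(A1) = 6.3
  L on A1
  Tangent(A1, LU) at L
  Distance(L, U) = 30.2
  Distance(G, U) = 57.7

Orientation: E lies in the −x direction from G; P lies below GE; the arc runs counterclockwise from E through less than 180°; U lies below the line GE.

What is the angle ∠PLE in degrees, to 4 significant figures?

55.80°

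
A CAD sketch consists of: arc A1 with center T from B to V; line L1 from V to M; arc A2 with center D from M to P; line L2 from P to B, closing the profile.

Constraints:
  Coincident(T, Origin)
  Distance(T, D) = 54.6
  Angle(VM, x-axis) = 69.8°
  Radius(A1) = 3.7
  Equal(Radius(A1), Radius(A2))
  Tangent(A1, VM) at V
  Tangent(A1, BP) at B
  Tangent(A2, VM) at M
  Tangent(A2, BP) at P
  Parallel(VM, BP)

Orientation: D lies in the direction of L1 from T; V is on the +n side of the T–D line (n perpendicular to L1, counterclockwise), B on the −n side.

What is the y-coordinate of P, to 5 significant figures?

49.964

Tangency of A1 to both parallel lines with radius 3.7 puts V and B at T ± 3.7·n: V = (-3.4724, 1.2776), B = (3.4724, -1.2776). Equal radii place M and P the same way about D: M = D + 3.7·n = (15.381, 52.519), P = D − 3.7·n = (22.326, 49.964). So P.y = 49.964.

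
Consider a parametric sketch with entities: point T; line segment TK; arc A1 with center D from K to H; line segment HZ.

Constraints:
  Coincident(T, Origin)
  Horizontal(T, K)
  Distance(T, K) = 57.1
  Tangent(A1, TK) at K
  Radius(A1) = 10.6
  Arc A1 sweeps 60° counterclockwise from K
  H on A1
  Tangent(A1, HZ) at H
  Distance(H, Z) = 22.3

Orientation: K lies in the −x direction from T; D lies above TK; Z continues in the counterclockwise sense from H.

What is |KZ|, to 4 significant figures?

31.92

On A1, K sits at bearing -90° from D; a 60° counterclockwise sweep puts H at bearing -30°, so H = D + 10.6·(cos -30°, sin -30°) = (-47.92, 5.300). A1 meets HZ tangentially, so DH is at right angles to HZ, so HZ runs along (−sin -30°, cos -30°); with |HZ| = 22.3, Z = (-36.77, 24.61). Then |KZ| = |Z − K| = 31.92.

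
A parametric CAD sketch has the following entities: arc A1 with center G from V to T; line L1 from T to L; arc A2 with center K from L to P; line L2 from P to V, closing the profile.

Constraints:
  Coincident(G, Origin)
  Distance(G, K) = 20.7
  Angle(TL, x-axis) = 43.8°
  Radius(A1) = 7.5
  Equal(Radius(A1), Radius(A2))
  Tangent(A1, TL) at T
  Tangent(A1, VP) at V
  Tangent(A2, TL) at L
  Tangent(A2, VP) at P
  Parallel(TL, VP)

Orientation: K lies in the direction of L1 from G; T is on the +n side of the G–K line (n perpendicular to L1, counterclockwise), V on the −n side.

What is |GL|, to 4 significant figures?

22.02

Tangency of A1 to both parallel lines with radius 7.5 puts T and V at G ± 7.5·n: T = (-5.191, 5.413), V = (5.191, -5.413). Equal radii place L and P the same way about K: L = K + 7.5·n = (9.749, 19.74), P = K − 7.5·n = (20.13, 8.914). Then |GL| = |L − G| = 22.02.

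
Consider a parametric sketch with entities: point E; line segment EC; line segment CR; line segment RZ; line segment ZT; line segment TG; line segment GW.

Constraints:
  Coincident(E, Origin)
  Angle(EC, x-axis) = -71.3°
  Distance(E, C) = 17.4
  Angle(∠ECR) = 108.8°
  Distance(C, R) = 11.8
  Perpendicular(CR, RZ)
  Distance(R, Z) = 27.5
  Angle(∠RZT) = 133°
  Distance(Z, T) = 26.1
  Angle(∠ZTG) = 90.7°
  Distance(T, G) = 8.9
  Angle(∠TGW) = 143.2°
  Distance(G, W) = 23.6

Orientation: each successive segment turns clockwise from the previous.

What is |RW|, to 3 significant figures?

32.0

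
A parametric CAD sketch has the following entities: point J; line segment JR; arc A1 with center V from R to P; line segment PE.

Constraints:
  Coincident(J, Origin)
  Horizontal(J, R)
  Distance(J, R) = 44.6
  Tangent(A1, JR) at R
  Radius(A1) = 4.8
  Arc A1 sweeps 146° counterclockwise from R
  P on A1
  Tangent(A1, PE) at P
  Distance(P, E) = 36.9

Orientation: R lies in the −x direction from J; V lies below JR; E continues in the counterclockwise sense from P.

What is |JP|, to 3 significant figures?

48.1

J is at the origin; JR is horizontal with |JR| = 44.6 and R on the −x side, so R = (-44.6, 0.00). A1 meets JR tangentially, so VR is at right angles to JR, so V = R + (0, -4.8) = (-44.6, -4.80). On A1, R sits at bearing 90° from V; a 146° counterclockwise sweep puts P at bearing 236°, so P = V + 4.8·(cos 236°, sin 236°) = (-47.3, -8.78). Then |JP| = |P − J| = 48.1.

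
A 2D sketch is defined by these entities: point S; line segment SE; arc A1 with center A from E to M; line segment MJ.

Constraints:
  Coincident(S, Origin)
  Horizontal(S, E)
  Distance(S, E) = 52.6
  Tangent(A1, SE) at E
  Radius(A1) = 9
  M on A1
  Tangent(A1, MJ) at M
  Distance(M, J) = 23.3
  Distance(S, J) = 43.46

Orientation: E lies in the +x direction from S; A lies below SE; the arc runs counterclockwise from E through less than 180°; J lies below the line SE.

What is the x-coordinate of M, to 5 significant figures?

44.444

Checks: |AM| = 9.000 ✓; ∠(AM, MJ) = 90.00° ✓; |MJ| = 23.30 ✓; |SJ| = 43.46 ✓.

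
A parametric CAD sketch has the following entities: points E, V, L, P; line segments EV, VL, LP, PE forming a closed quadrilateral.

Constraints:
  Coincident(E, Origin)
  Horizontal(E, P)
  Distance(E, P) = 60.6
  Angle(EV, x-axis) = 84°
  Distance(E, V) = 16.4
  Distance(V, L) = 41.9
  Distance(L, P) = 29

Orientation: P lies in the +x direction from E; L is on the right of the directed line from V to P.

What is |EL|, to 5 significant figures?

35.362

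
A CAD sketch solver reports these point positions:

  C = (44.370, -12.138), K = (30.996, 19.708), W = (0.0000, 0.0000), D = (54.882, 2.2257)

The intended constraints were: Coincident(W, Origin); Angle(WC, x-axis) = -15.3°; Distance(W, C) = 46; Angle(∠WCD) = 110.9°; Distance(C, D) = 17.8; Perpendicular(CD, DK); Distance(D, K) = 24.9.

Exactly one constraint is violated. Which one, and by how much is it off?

Distance(D, K) = 24.9 — off by 4.70.

W = (0.00, 0.00) ✓; WC at -15.30° ✓; |WC| = 46.00 ✓; ∠WCD = 110.9° ✓; |CD| = 17.80 ✓; ∠(CD, DK) = 90.00° ✓; |DK| = 29.60 ✗.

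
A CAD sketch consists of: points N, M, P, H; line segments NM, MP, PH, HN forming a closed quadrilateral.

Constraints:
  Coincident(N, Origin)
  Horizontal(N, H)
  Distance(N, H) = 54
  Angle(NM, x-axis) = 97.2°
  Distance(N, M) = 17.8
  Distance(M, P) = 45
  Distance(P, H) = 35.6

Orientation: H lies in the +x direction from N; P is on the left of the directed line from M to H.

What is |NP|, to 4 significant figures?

51.84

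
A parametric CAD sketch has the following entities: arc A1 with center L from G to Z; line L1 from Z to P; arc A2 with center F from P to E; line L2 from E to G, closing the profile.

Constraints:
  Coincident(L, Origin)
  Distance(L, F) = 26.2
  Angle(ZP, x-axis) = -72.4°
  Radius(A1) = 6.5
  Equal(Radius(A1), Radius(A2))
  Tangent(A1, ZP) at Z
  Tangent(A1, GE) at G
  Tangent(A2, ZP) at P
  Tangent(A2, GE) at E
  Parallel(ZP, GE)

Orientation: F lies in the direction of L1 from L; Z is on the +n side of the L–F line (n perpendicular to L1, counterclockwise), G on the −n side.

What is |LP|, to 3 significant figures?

27.0

Tangency of A1 to both parallel lines with radius 6.5 puts Z and G at L ± 6.5·n: Z = (6.20, 1.97), G = (-6.20, -1.97). Equal radii place P and E the same way about F: P = F + 6.5·n = (14.1, -23.0), E = F − 6.5·n = (1.73, -26.9). Then |LP| = |P − L| = 27.0.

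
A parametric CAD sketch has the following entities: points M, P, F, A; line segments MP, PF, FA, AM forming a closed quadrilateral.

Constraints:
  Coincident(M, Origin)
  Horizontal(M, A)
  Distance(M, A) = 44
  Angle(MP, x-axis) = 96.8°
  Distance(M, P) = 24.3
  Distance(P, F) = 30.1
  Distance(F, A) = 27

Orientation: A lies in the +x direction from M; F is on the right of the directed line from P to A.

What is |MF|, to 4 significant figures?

17.12

M is at the origin; M and A share the same y with |MA| = 44.0 and A in +x, so A = (44.0, 0). MP runs at 96.8° with |MP| = 24.3, so P = (-2.877, 24.13). F is determined by |PF| = 30.1 and |FA| = 27.0 together: it lies at the intersection of circle(P, 30.1) and circle(A, 27.0). With |PA| = 52.72, the foot of the radical line on PA is 28.04 from P and the perpendicular offset is √(30.1² − 28.04²) = 10.94. Taking the right-of-PA solution: F = (17.05, 1.566).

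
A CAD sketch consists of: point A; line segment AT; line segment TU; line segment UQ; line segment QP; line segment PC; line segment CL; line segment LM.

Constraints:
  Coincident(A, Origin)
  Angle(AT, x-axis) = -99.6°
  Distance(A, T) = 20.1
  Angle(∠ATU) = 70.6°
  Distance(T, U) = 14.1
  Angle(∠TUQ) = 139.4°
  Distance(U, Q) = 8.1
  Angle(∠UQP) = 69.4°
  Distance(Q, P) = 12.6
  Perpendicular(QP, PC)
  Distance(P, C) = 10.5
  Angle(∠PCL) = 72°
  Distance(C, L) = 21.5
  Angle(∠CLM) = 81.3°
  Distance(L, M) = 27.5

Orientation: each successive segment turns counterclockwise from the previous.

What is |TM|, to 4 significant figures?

36.68

A is at the origin; AT runs at -99.6° with length 20.1, so T = (-3.352, -19.82). ∠ATU = 70.6° gives TU at 9.800° from the x-axis; with |TU| = 14.1, U = (10.54, -17.42). ∠TUQ = 139.4° gives UQ at 50.40° from the x-axis; with |UQ| = 8.1, Q = (15.71, -11.18). ∠UQP = 69.4° gives QP at 161.0° from the x-axis; with |QP| = 12.6, P = (3.792, -7.075). The perpendicularity gives PC at right angles to QP, so PC runs at -109.0°; with |PC| = 10.5, C = (0.3733, -17.00). ∠PCL = 72.0° gives CL at -1.000° from the x-axis; with |CL| = 21.5, L = (21.87, -17.38). ∠CLM = 81.3° gives LM at 97.70° from the x-axis; with |LM| = 27.5, M = (18.19, 9.874). Then |TM| = |M − T| = 36.68.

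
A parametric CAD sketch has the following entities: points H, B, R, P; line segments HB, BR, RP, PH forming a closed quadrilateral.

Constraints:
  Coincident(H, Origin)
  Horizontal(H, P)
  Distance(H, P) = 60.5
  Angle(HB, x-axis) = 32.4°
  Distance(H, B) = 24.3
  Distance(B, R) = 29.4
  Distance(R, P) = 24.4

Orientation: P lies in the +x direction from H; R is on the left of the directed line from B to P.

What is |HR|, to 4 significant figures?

53.19

H is at the origin; HP is horizontal with |HP| = 60.5 and P in +x, so P = (60.5, 0). HB runs at 32.4° with |HB| = 24.3, so B = (20.52, 13.02). R is determined by |BR| = 29.4 and |RP| = 24.4 together: it lies at the intersection of circle(B, 29.4) and circle(P, 24.4). With |BP| = 42.05, the foot of the radical line on BP is 24.22 from B and the perpendicular offset is √(29.4² − 24.22²) = 16.66. Taking the left-of-BP solution: R = (48.71, 21.36).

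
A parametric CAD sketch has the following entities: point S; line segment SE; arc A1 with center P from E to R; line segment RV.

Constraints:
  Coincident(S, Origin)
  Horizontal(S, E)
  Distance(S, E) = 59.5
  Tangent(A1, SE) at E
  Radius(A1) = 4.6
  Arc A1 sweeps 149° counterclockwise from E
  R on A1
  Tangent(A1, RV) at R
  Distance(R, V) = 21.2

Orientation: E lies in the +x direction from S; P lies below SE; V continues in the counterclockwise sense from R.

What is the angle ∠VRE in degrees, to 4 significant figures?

105.5°

S is at the origin; SE is horizontal with |SE| = 59.5 and E on the +x side, so E = (59.50, 0.000). A1 meets SE tangentially, so PE is at right angles to SE, so P = E + (0, -4.6) = (59.50, -4.600). On A1, E sits at bearing 90° from P; a 149° counterclockwise sweep puts R at bearing 239°, so R = P + 4.6·(cos 239°, sin 239°) = (57.13, -8.543). A1 meets RV tangentially, so PR is at right angles to RV, so RV runs along (−sin 239°, cos 239°); with |RV| = 21.2, V = (75.30, -19.46). Then cos ∠VRE = RV·RE / (|RV||RE|), giving 105.5°.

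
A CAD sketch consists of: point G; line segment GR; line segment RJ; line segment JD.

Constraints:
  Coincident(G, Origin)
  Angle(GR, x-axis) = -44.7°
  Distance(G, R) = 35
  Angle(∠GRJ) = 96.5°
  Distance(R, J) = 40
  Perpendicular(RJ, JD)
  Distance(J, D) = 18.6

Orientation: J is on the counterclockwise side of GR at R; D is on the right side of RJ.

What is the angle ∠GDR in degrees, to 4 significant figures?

25.59°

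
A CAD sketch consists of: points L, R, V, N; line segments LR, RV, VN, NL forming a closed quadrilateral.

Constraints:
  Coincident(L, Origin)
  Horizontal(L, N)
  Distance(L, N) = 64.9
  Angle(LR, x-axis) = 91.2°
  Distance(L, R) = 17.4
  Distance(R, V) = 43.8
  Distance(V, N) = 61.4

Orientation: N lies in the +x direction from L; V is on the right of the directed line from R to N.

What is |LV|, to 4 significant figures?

26.94

Checks: |RV| = 43.80 ✓; |VN| = 61.40 ✓.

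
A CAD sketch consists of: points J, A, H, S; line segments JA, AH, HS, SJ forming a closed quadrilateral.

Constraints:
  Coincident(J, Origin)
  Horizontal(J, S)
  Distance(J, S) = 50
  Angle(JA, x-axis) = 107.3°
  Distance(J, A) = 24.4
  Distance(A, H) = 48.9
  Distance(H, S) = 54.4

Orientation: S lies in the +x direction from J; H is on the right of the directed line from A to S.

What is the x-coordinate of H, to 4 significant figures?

1.581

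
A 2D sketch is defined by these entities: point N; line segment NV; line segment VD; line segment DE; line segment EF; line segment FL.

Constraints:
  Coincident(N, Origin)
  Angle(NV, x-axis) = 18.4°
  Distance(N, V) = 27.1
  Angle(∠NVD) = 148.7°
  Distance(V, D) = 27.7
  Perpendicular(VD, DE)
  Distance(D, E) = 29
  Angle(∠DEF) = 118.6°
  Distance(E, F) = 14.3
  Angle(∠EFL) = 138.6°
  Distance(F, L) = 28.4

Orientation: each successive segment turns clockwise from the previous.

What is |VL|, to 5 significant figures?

32.107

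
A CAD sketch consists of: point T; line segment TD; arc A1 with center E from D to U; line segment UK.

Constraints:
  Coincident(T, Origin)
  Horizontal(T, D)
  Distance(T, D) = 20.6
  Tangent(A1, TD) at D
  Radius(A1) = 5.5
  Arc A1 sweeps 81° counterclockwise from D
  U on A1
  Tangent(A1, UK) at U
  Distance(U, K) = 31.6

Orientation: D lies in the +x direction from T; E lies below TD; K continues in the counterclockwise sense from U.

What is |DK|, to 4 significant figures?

37.32

On A1, D sits at bearing 90° from E; an 81° counterclockwise sweep puts U at bearing 171°, so U = E + 5.5·(cos 171°, sin 171°) = (15.17, -4.640). Since A1 is tangent to UK there, EU ⟂ UK, so UK runs along (−sin 171°, cos 171°); with |UK| = 31.6, K = (10.22, -35.85). Then |DK| = |K − D| = 37.32.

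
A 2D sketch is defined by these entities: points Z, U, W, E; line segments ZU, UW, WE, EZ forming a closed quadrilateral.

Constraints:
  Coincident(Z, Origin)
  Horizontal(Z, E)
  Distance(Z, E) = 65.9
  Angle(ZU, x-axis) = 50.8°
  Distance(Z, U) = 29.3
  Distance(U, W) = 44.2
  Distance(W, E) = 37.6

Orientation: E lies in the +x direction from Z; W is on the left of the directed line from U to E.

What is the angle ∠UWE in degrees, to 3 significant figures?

79.5°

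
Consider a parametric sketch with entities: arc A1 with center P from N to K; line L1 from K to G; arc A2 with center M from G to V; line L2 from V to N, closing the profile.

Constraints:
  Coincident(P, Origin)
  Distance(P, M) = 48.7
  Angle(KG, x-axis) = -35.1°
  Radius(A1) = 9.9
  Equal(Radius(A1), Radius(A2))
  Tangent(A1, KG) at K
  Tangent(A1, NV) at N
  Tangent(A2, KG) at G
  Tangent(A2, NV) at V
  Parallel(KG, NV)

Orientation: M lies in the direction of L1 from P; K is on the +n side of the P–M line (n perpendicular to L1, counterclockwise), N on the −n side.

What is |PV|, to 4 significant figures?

49.70

The slot axis is L1's direction at -35.1°, so u = (cos -35.1°, sin -35.1°) = (0.8181, -0.5750) and n = (−sin -35.1°, cos -35.1°) = (0.5750, 0.8181). P is at the origin and M lies 48.7 along u from P, so M = 48.7·u = (39.84, -28.00). Tangency of A1 to both parallel lines with radius 9.9 puts K and N at P ± 9.9·n: K = (5.693, 8.100), N = (-5.693, -8.100). Equal radii place G and V the same way about M: G = M + 9.9·n = (45.54, -19.90), V = M − 9.9·n = (34.15, -36.10). Then |PV| = |V − P| = 49.70.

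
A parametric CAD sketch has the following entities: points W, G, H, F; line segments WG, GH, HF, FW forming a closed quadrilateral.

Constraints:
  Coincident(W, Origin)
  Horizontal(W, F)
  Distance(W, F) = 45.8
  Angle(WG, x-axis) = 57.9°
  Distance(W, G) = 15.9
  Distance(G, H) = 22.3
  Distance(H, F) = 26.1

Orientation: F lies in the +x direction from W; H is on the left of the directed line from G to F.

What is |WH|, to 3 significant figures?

36.0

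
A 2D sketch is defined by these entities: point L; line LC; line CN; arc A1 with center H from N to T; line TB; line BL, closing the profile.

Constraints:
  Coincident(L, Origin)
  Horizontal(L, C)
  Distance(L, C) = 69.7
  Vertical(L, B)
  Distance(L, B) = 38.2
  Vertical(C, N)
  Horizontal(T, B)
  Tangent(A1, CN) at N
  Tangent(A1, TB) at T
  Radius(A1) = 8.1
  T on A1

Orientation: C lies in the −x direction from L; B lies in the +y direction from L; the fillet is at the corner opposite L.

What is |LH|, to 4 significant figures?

68.56

L is at the origin; LC is horizontal with |LC| = 69.7 and C on the −x side, so C = (-69.70, 0.000). L and B share the same x with |LB| = 38.2 and B on the +y side, so B = (0.000, 38.20). The virtual corner opposite L is at (-69.70, 38.20). The tangent condition forces HN to be normal to CN and the tangent condition forces HT to be normal to TB, with radius 8.1, so the center H sits 8.1 in from both sides at H = (-61.60, 30.10). Then |LH| = |H − L| = 68.56.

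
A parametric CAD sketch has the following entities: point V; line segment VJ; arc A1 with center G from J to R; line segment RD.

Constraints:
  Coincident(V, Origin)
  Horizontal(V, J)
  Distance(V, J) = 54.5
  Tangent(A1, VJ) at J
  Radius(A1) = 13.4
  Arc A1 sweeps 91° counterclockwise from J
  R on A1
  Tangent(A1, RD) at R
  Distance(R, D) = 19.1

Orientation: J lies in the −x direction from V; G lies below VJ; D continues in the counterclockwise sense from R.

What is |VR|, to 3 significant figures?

69.3

V is at the origin; V and J share the same y with |VJ| = 54.5 and J on the −x side, so J = (-54.5, 0.00). A1 meets VJ tangentially, so GJ is at right angles to VJ, so G = J + (0, -13.4) = (-54.5, -13.4). On A1, J sits at bearing 90° from G; a 91° counterclockwise sweep puts R at bearing 181°, so R = G + 13.4·(cos 181°, sin 181°) = (-67.9, -13.6). Then |VR| = |R − V| = 69.3.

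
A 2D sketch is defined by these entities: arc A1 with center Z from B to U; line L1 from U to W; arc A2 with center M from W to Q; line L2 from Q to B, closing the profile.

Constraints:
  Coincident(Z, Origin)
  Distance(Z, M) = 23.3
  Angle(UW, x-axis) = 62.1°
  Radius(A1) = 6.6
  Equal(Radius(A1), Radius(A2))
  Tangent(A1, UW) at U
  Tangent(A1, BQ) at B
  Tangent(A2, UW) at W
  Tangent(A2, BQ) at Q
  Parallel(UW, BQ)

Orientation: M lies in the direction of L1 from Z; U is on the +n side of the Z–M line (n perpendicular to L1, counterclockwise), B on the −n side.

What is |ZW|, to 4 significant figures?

24.22

The slot axis is L1's direction at 62.1°, so u = (cos 62.1°, sin 62.1°) = (0.4679, 0.8838) and n = (−sin 62.1°, cos 62.1°) = (-0.8838, 0.4679). Z is at the origin and M lies 23.3 along u from Z, so M = 23.3·u = (10.90, 20.59). Tangency of A1 to both parallel lines with radius 6.6 puts U and B at Z ± 6.6·n: U = (-5.833, 3.088), B = (5.833, -3.088). Equal radii place W and Q the same way about M: W = M + 6.6·n = (5.070, 23.68), Q = M − 6.6·n = (16.74, 17.50). Then |ZW| = |W − Z| = 24.22.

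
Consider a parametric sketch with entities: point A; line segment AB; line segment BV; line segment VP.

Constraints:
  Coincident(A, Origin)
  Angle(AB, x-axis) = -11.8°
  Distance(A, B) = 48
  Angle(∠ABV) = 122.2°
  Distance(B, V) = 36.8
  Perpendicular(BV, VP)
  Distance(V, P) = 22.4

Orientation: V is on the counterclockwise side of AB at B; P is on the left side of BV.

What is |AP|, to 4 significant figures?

64.98

A is at the origin; AB runs at -11.8° with length 48.0, so B = 48.0·(cos -11.8°, sin -11.8°) = (46.99, -9.816). ∠ABV = 122.2°, so BV runs at -11.8° + (180° − 122.2°) = 46.00° from the x-axis; with |BV| = 36.8, V = B + 36.8·(cos 46.00°, sin 46.00°) = (72.55, 16.66). The perpendicularity gives VP at right angles to BV; with |VP| = 22.4 on the left of BV, P = V + 22.4·(-0.7193, 0.6947) = (56.44, 32.22). Then |AP| = |P − A| = 64.98.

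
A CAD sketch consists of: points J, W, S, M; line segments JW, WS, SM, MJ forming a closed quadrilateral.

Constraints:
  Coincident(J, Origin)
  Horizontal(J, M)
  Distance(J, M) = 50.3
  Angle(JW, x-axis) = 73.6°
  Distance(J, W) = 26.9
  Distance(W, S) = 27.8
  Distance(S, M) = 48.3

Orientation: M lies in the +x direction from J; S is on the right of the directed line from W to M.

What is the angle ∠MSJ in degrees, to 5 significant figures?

143.02°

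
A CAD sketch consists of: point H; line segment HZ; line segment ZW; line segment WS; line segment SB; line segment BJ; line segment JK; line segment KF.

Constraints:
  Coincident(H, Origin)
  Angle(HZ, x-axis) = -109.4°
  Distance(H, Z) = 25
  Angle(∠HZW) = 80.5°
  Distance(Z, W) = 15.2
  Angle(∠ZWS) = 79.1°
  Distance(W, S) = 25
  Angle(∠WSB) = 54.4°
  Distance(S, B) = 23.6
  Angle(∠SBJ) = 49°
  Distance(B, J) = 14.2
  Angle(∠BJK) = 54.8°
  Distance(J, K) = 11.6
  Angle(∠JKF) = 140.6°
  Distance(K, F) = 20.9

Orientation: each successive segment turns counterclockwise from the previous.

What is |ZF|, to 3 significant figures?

29.0

H is at the origin; HZ runs at -109.4° with length 25.0, so Z = (-8.30, -23.6). ∠HZW = 80.5° gives ZW at -9.90° from the x-axis; with |ZW| = 15.2, W = (6.67, -26.2). ∠ZWS = 79.1° gives WS at 91.0° from the x-axis; with |WS| = 25.0, S = (6.23, -1.20). ∠WSB = 54.4° gives SB at -143° from the x-axis; with |SB| = 23.6, B = (-12.7, -15.3). ∠SBJ = 49.0° gives BJ at -12.4° from the x-axis; with |BJ| = 14.2, J = (1.16, -18.3). ∠BJK = 54.8° gives JK at 113° from the x-axis; with |JK| = 11.6, K = (-3.34, -7.62). ∠JKF = 140.6° gives KF at 152° from the x-axis; with |KF| = 20.9, F = (-21.8, 2.12). Then |ZF| = |F − Z| = 29.0.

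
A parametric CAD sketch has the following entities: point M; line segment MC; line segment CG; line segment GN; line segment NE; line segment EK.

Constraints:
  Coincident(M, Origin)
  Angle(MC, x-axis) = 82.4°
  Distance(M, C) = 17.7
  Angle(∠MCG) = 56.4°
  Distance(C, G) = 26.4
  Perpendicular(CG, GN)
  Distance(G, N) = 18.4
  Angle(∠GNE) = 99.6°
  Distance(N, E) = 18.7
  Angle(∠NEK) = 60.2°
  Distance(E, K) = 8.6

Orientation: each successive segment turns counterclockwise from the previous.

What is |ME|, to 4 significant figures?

7.019

M is at the origin; MC runs at 82.4° with length 17.7, so C = (2.341, 17.54). ∠MCG = 56.4° gives CG at -154.0° from the x-axis; with |CG| = 26.4, G = (-21.39, 5.972). CG is perpendicular to GN, so GN runs at -64.00°; with |GN| = 18.4, N = (-13.32, -10.57). ∠GNE = 99.6° gives NE at 16.40° from the x-axis; with |NE| = 18.7, E = (4.618, -5.287). Then |ME| = |E − M| = 7.019.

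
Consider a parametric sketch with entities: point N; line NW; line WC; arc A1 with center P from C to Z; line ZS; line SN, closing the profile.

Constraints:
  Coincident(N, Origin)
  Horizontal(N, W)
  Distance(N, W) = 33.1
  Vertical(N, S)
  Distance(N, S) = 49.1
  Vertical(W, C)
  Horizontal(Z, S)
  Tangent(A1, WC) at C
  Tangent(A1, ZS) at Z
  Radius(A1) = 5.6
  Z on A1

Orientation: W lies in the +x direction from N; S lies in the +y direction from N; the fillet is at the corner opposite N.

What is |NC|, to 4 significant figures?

54.66

N is at the origin; NW is horizontal with |NW| = 33.1 and W on the +x side, so W = (33.10, 0.000). N and S share the same x with |NS| = 49.1 and S on the +y side, so S = (0.000, 49.10). The virtual corner opposite N is at (33.10, 49.10). A1 meets WC tangentially, so PC is at right angles to WC and tangency of A1 to ZS means the radius PZ is perpendicular to ZS, with radius 5.6, so the center P sits 5.6 in from both sides at P = (27.50, 43.50). That places the tangent points at C = (33.10, 43.50) on WC and Z = (27.50, 49.10) on ZS. Then |NC| = |C − N| = 54.66.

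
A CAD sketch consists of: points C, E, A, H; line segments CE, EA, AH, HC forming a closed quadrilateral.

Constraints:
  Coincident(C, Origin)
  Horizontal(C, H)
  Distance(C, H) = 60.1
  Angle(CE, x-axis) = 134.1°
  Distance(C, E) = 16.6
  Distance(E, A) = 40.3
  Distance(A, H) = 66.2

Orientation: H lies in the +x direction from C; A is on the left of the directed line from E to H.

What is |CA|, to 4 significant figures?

46.42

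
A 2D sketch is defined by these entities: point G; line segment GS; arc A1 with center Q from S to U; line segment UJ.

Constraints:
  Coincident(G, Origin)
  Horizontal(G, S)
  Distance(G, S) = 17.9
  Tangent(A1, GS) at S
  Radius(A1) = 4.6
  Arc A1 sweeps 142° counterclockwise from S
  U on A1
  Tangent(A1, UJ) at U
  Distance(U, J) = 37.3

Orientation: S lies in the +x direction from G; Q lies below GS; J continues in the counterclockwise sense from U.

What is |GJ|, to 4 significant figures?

54.31

G is at the origin; GS is horizontal with |GS| = 17.9 and S on the +x side, so S = (17.90, 0.000). The tangent condition forces QS to be normal to GS, so Q = S + (0, -4.6) = (17.90, -4.600). On A1, S sits at bearing 90° from Q; a 142° counterclockwise sweep puts U at bearing 232°, so U = Q + 4.6·(cos 232°, sin 232°) = (15.07, -8.225). Since A1 is tangent to UJ there, QU ⟂ UJ, so UJ runs along (−sin 232°, cos 232°); with |UJ| = 37.3, J = (44.46, -31.19). Then |GJ| = |J − G| = 54.31.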